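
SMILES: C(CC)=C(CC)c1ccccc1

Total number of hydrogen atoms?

Hydrogens are implicit in SMILES; fill each atom to its normal valence:
  5 × C (aromatic): 1 H each → 5
  2 × C: 3 H each → 6
  2 × C: 2 H each → 4
  1 × C: 1 H
  1 × C: no H
  1 × C (aromatic): no H
  Total hydrogens = 16.

16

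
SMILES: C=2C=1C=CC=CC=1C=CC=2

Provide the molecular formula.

C10H8

Heavy atoms from the SMILES: 10 C.
Implicit hydrogens by atom environment:
  8 × C (aromatic): 1 H each → 8
  2 × C (aromatic): no H
  Total hydrogens = 8.
Molecular formula: C10H8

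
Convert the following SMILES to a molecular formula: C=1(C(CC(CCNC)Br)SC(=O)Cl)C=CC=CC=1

C13H17BrClNOS

Heavy atoms from the SMILES: 1 Br, 13 C, 1 Cl, 1 N, 1 O, 1 S.
Implicit hydrogens by atom environment:
  5 × C (aromatic): 1 H each → 5
  3 × C: 2 H each → 6
  2 × C: 1 H each → 2
  1 × Br: no H
  1 × C: 3 H
  1 × C: no H
  1 × C (aromatic): no H
  1 × Cl: no H
  1 × N: 1 H
  1 × O: no H
  1 × S: no H
  Total hydrogens = 17.
Molecular formula: C13H17BrClNOS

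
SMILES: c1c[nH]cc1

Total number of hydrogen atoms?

Hydrogens are implicit in SMILES; fill each atom to its normal valence:
  4 × C (aromatic): 1 H each → 4
  1 × N (aromatic): 1 H
  Total hydrogens = 5.

5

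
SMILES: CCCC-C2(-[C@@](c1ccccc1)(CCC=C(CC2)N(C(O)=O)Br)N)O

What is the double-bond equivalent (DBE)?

7

Molecular formula from the SMILES: C19H27BrN2O3.
DoU = (2C + 2 + N − H − X)/2 = (2·19 + 2 + 2 − 27 − 1)/2 = 14/2 = 7.
(Structurally: 2 ring(s) + 5 π bond(s) = 7.)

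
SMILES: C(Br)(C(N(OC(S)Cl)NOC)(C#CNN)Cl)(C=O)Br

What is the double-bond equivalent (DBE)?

Molecular formula from the SMILES: C7H10Br2Cl2N4O3S.
DoU = (2C + 2 + N − H − X)/2 = (2·7 + 2 + 4 − 10 − 4)/2 = 6/2 = 3.
(Structurally: 0 ring(s) + 3 π bond(s) = 3.)

3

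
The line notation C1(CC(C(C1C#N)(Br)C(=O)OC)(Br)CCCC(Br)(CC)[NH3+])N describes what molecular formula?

Heavy atoms from the SMILES: 3 Br, 14 C, 3 N, 2 O.
Implicit hydrogens by atom environment:
  5 × C: 2 H each → 10
  5 × C: no H
  3 × Br: no H
  2 × C: 3 H each → 6
  2 × C: 1 H each → 2
  2 × O: no H
  1 × N (charge +1): 3 H
  1 × N: 2 H
  1 × N: no H
  Total hydrogens = 23.
Net charge +1.
Molecular formula: C14H23Br3N3O2+

C14H23Br3N3O2+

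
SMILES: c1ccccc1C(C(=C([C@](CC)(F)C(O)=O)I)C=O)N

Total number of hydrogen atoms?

15

Hydrogens are implicit in SMILES; fill each atom to its normal valence:
  5 × C (aromatic): 1 H each → 5
  4 × C: no H
  2 × C: 1 H each → 2
  2 × O: no H
  1 × C: 3 H
  1 × C: 2 H
  1 × C (aromatic): no H
  1 × F: no H
  1 × I: no H
  1 × N: 2 H
  1 × O: 1 H
  Total hydrogens = 15.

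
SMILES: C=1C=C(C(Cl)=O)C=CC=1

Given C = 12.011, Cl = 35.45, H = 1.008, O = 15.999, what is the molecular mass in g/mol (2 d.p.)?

140.57

Molecular formula: C7H5ClO.
M = 7×12.011 + 1×35.45 + 5×1.008 + 1×15.999 = 140.57 g/mol.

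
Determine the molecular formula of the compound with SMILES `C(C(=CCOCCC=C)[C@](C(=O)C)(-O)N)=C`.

Heavy atoms from the SMILES: 12 C, 1 N, 3 O.
Implicit hydrogens by atom environment:
  5 × C: 2 H each → 10
  3 × C: 1 H each → 3
  3 × C: no H
  2 × O: no H
  1 × C: 3 H
  1 × N: 2 H
  1 × O: 1 H
  Total hydrogens = 19.
Molecular formula: C12H19NO3

C12H19NO3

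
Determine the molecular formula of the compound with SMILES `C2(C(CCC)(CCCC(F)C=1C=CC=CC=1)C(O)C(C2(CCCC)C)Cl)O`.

C23H36ClFO2

Heavy atoms from the SMILES: 23 C, 1 Cl, 1 F, 2 O.
Implicit hydrogens by atom environment:
  8 × C: 2 H each → 16
  5 × C (aromatic): 1 H each → 5
  4 × C: 1 H each → 4
  3 × C: 3 H each → 9
  2 × C: no H
  2 × O: 1 H each → 2
  1 × C (aromatic): no H
  1 × Cl: no H
  1 × F: no H
  Total hydrogens = 36.
Molecular formula: C23H36ClFO2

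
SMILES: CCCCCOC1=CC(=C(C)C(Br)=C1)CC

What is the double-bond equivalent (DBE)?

4

Molecular formula from the SMILES: C14H21BrO.
DoU = (2C + 2 + N − H − X)/2 = (2·14 + 2 + 0 − 21 − 1)/2 = 8/2 = 4.
(Structurally: 1 ring(s) + 3 π bond(s) = 4.)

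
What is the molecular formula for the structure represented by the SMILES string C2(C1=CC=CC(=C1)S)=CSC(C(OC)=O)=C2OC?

Heavy atoms from the SMILES: 13 C, 3 O, 2 S.
Implicit hydrogens by atom environment:
  5 × C (aromatic): 1 H each → 5
  5 × C (aromatic): no H
  3 × O: no H
  2 × C: 3 H each → 6
  1 × C: no H
  1 × S: 1 H
  1 × S (aromatic): no H
  Total hydrogens = 12.
Molecular formula: C13H12O3S2

C13H12O3S2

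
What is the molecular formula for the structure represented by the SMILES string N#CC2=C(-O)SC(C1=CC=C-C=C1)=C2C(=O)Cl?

C12H6ClNO2S

Heavy atoms from the SMILES: 12 C, 1 Cl, 1 N, 2 O, 1 S.
Implicit hydrogens by atom environment:
  5 × C (aromatic): 1 H each → 5
  5 × C (aromatic): no H
  2 × C: no H
  1 × Cl: no H
  1 × N: no H
  1 × O: 1 H
  1 × O: no H
  1 × S (aromatic): no H
  Total hydrogens = 6.
Molecular formula: C12H6ClNO2S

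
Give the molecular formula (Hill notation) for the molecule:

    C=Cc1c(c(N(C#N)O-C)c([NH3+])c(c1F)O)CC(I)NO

C12H15FIN4O3+

Heavy atoms from the SMILES: 12 C, 1 F, 1 I, 4 N, 3 O.
Implicit hydrogens by atom environment:
  6 × C (aromatic): no H
  2 × C: 2 H each → 4
  2 × C: 1 H each → 2
  2 × N: no H
  2 × O: 1 H each → 2
  1 × C: 3 H
  1 × C: no H
  1 × F: no H
  1 × I: no H
  1 × N (charge +1): 3 H
  1 × N: 1 H
  1 × O: no H
  Total hydrogens = 15.
Net charge +1.
Molecular formula: C12H15FIN4O3+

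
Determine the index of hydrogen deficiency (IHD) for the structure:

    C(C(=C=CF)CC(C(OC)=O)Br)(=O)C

Molecular formula from the SMILES: C9H10BrFO3.
DoU = (2C + 2 + N − H − X)/2 = (2·9 + 2 + 0 − 10 − 2)/2 = 8/2 = 4.
(Structurally: 0 ring(s) + 4 π bond(s) = 4.)

4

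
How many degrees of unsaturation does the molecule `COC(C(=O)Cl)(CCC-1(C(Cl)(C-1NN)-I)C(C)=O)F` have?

3

Molecular formula from the SMILES: C10H14Cl2FIN2O3.
DoU = (2C + 2 + N − H − X)/2 = (2·10 + 2 + 2 − 14 − 4)/2 = 6/2 = 3.
(Structurally: 1 ring(s) + 2 π bond(s) = 3.)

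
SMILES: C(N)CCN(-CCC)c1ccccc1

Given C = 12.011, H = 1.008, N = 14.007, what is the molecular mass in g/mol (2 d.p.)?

192.31

Molecular formula: C12H20N2.
M = 12×12.011 + 20×1.008 + 2×14.007 = 192.31 g/mol.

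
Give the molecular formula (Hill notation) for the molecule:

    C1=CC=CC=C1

Heavy atoms from the SMILES: 6 C.
Implicit hydrogens by atom environment:
  6 × C (aromatic): 1 H each → 6
  Total hydrogens = 6.
Molecular formula: C6H6

C6H6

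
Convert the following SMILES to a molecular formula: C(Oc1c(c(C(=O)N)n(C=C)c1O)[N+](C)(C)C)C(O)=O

Heavy atoms from the SMILES: 12 C, 3 N, 5 O.
Implicit hydrogens by atom environment:
  4 × C (aromatic): no H
  3 × C: 3 H each → 9
  3 × O: no H
  2 × C: 2 H each → 4
  2 × C: no H
  2 × O: 1 H each → 2
  1 × C: 1 H
  1 × N: 2 H
  1 × N (aromatic): no H
  1 × N (charge +1): no H
  Total hydrogens = 18.
Net charge +1.
Molecular formula: C12H18N3O5+

C12H18N3O5+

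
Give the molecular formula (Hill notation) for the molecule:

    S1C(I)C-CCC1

Heavy atoms from the SMILES: 5 C, 1 I, 1 S.
Implicit hydrogens by atom environment:
  4 × C: 2 H each → 8
  1 × C: 1 H
  1 × I: no H
  1 × S: no H
  Total hydrogens = 9.
Molecular formula: C5H9IS

C5H9IS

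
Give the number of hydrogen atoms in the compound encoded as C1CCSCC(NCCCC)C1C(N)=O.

Hydrogens are implicit in SMILES; fill each atom to its normal valence:
  7 × C: 2 H each → 14
  2 × C: 1 H each → 2
  1 × C: 3 H
  1 × C: no H
  1 × N: 2 H
  1 × N: 1 H
  1 × O: no H
  1 × S: no H
  Total hydrogens = 22.

22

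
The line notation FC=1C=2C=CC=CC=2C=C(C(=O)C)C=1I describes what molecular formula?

C12H8FIO

Heavy atoms from the SMILES: 12 C, 1 F, 1 I, 1 O.
Implicit hydrogens by atom environment:
  5 × C (aromatic): 1 H each → 5
  5 × C (aromatic): no H
  1 × C: 3 H
  1 × C: no H
  1 × F: no H
  1 × I: no H
  1 × O: no H
  Total hydrogens = 8.
Molecular formula: C12H8FIO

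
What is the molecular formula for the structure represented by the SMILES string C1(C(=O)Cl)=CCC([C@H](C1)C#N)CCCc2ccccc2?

Heavy atoms from the SMILES: 17 C, 1 Cl, 1 N, 1 O.
Implicit hydrogens by atom environment:
  5 × C: 2 H each → 10
  5 × C (aromatic): 1 H each → 5
  3 × C: 1 H each → 3
  3 × C: no H
  1 × C (aromatic): no H
  1 × Cl: no H
  1 × N: no H
  1 × O: no H
  Total hydrogens = 18.
Molecular formula: C17H18ClNO

C17H18ClNO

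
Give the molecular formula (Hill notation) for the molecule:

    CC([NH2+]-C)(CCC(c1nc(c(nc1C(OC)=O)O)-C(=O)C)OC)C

C16H26N3O5+

Heavy atoms from the SMILES: 16 C, 3 N, 5 O.
Implicit hydrogens by atom environment:
  6 × C: 3 H each → 18
  4 × C (aromatic): no H
  4 × O: no H
  3 × C: no H
  2 × C: 2 H each → 4
  2 × N (aromatic): no H
  1 × C: 1 H
  1 × N (charge +1): 2 H
  1 × O: 1 H
  Total hydrogens = 26.
Net charge +1.
Molecular formula: C16H26N3O5+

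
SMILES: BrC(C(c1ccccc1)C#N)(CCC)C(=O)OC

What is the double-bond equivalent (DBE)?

7

Molecular formula from the SMILES: C14H16BrNO2.
DoU = (2C + 2 + N − H − X)/2 = (2·14 + 2 + 1 − 16 − 1)/2 = 14/2 = 7.
(Structurally: 1 ring(s) + 6 π bond(s) = 7.)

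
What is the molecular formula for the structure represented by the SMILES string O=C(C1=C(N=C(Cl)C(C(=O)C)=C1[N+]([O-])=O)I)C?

C9H6ClIN2O4

Heavy atoms from the SMILES: 9 C, 1 Cl, 1 I, 2 N, 4 O.
Implicit hydrogens by atom environment:
  5 × C (aromatic): no H
  3 × O: no H
  2 × C: 3 H each → 6
  2 × C: no H
  1 × Cl: no H
  1 × I: no H
  1 × N (aromatic): no H
  1 × N (charge +1): no H
  1 × O (charge -1): no H
  Total hydrogens = 6.
Molecular formula: C9H6ClIN2O4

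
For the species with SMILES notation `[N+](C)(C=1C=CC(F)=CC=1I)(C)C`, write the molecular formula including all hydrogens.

Heavy atoms from the SMILES: 9 C, 1 F, 1 I, 1 N.
Implicit hydrogens by atom environment:
  3 × C: 3 H each → 9
  3 × C (aromatic): 1 H each → 3
  3 × C (aromatic): no H
  1 × F: no H
  1 × I: no H
  1 × N (charge +1): no H
  Total hydrogens = 12.
Net charge +1.
Molecular formula: C9H12FIN+

C9H12FIN+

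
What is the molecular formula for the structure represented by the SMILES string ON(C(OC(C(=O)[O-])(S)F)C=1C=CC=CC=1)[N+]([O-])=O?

C9H8FN2O6S-

Heavy atoms from the SMILES: 9 C, 1 F, 2 N, 6 O, 1 S.
Implicit hydrogens by atom environment:
  5 × C (aromatic): 1 H each → 5
  3 × O: no H
  2 × C: no H
  2 × O (charge -1): no H
  1 × C: 1 H
  1 × C (aromatic): no H
  1 × F: no H
  1 × N: no H
  1 × N (charge +1): no H
  1 × O: 1 H
  1 × S: 1 H
  Total hydrogens = 8.
Net charge -1.
Molecular formula: C9H8FN2O6S-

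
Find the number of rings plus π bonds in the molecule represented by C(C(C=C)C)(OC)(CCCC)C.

Molecular formula from the SMILES: C11H22O.
DoU = (2C + 2 + N − H − X)/2 = (2·11 + 2 + 0 − 22 − 0)/2 = 2/2 = 1.
(Structurally: 0 ring(s) + 1 π bond(s) = 1.)

1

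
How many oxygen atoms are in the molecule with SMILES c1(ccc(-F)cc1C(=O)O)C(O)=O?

4

The symbol for oxygen appears 4 times in the SMILES.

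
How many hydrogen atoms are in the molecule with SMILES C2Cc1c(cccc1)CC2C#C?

12

Hydrogens are implicit in SMILES; fill each atom to its normal valence:
  4 × C (aromatic): 1 H each → 4
  3 × C: 2 H each → 6
  2 × C: 1 H each → 2
  2 × C (aromatic): no H
  1 × C: no H
  Total hydrogens = 12.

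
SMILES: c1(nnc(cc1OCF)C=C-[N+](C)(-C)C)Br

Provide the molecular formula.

Heavy atoms from the SMILES: 1 Br, 10 C, 1 F, 3 N, 1 O.
Implicit hydrogens by atom environment:
  3 × C: 3 H each → 9
  3 × C (aromatic): no H
  2 × C: 1 H each → 2
  2 × N (aromatic): no H
  1 × Br: no H
  1 × C: 2 H
  1 × C (aromatic): 1 H
  1 × F: no H
  1 × N (charge +1): no H
  1 × O: no H
  Total hydrogens = 14.
Net charge +1.
Molecular formula: C10H14BrFN3O+

C10H14BrFN3O+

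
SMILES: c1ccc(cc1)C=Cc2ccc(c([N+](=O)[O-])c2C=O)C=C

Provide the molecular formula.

Heavy atoms from the SMILES: 17 C, 1 N, 3 O.
Implicit hydrogens by atom environment:
  7 × C (aromatic): 1 H each → 7
  5 × C (aromatic): no H
  4 × C: 1 H each → 4
  2 × O: no H
  1 × C: 2 H
  1 × N (charge +1): no H
  1 × O (charge -1): no H
  Total hydrogens = 13.
Molecular formula: C17H13NO3

C17H13NO3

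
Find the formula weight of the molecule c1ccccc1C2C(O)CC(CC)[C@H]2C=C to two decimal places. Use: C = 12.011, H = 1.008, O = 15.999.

Molecular formula: C15H20O.
M = 15×12.011 + 20×1.008 + 1×15.999 = 216.32 g/mol.

216.32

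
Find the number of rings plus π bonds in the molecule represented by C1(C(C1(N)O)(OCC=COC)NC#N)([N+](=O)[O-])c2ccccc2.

Molecular formula from the SMILES: C14H16N4O5.
DoU = (2C + 2 + N − H − X)/2 = (2·14 + 2 + 4 − 16 − 0)/2 = 18/2 = 9.
(Structurally: 2 ring(s) + 7 π bond(s) = 9.)

9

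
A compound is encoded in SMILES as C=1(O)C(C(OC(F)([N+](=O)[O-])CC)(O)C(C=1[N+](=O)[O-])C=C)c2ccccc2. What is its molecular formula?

Heavy atoms from the SMILES: 16 C, 1 F, 2 N, 7 O.
Implicit hydrogens by atom environment:
  5 × C (aromatic): 1 H each → 5
  4 × C: no H
  3 × C: 1 H each → 3
  3 × O: no H
  2 × C: 2 H each → 4
  2 × N (charge +1): no H
  2 × O: 1 H each → 2
  2 × O (charge -1): no H
  1 × C: 3 H
  1 × C (aromatic): no H
  1 × F: no H
  Total hydrogens = 17.
Molecular formula: C16H17FN2O7

C16H17FN2O7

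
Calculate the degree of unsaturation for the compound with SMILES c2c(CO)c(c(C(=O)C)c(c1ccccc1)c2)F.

Molecular formula from the SMILES: C15H13FO2.
DoU = (2C + 2 + N − H − X)/2 = (2·15 + 2 + 0 − 13 − 1)/2 = 18/2 = 9.
(Structurally: 2 ring(s) + 7 π bond(s) = 9.)

9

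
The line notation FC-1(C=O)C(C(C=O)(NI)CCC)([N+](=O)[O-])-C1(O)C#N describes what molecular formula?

C10H11FIN3O5

Heavy atoms from the SMILES: 10 C, 1 F, 1 I, 3 N, 5 O.
Implicit hydrogens by atom environment:
  5 × C: no H
  3 × O: no H
  2 × C: 2 H each → 4
  2 × C: 1 H each → 2
  1 × C: 3 H
  1 × F: no H
  1 × I: no H
  1 × N: 1 H
  1 × N: no H
  1 × N (charge +1): no H
  1 × O: 1 H
  1 × O (charge -1): no H
  Total hydrogens = 11.
Molecular formula: C10H11FIN3O5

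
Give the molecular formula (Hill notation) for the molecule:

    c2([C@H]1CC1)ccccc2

C9H10

Heavy atoms from the SMILES: 9 C.
Implicit hydrogens by atom environment:
  5 × C (aromatic): 1 H each → 5
  2 × C: 2 H each → 4
  1 × C: 1 H
  1 × C (aromatic): no H
  Total hydrogens = 10.
Molecular formula: C9H10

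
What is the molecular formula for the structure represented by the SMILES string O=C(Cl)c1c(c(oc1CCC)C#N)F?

C9H7ClFNO2

Heavy atoms from the SMILES: 9 C, 1 Cl, 1 F, 1 N, 2 O.
Implicit hydrogens by atom environment:
  4 × C (aromatic): no H
  2 × C: 2 H each → 4
  2 × C: no H
  1 × C: 3 H
  1 × Cl: no H
  1 × F: no H
  1 × N: no H
  1 × O (aromatic): no H
  1 × O: no H
  Total hydrogens = 7.
Molecular formula: C9H7ClFNO2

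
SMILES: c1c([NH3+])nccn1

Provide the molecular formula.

C4H6N3+

Heavy atoms from the SMILES: 4 C, 3 N.
Implicit hydrogens by atom environment:
  3 × C (aromatic): 1 H each → 3
  2 × N (aromatic): no H
  1 × C (aromatic): no H
  1 × N (charge +1): 3 H
  Total hydrogens = 6.
Net charge +1.
Molecular formula: C4H6N3+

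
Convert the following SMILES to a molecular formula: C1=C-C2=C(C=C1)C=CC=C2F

Heavy atoms from the SMILES: 10 C, 1 F.
Implicit hydrogens by atom environment:
  7 × C (aromatic): 1 H each → 7
  3 × C (aromatic): no H
  1 × F: no H
  Total hydrogens = 7.
Molecular formula: C10H7F

C10H7F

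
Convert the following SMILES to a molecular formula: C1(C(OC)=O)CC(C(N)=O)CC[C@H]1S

C9H15NO3S

Heavy atoms from the SMILES: 9 C, 1 N, 3 O, 1 S.
Implicit hydrogens by atom environment:
  3 × C: 2 H each → 6
  3 × C: 1 H each → 3
  3 × O: no H
  2 × C: no H
  1 × C: 3 H
  1 × N: 2 H
  1 × S: 1 H
  Total hydrogens = 15.
Molecular formula: C9H15NO3S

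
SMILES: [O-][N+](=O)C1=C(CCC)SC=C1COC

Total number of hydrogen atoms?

13

Hydrogens are implicit in SMILES; fill each atom to its normal valence:
  3 × C: 2 H each → 6
  3 × C (aromatic): no H
  2 × C: 3 H each → 6
  2 × O: no H
  1 × C (aromatic): 1 H
  1 × N (charge +1): no H
  1 × O (charge -1): no H
  1 × S (aromatic): no H
  Total hydrogens = 13.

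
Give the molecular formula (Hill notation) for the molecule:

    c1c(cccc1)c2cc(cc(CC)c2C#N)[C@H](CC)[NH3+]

C18H21N2+

Heavy atoms from the SMILES: 18 C, 2 N.
Implicit hydrogens by atom environment:
  7 × C (aromatic): 1 H each → 7
  5 × C (aromatic): no H
  2 × C: 3 H each → 6
  2 × C: 2 H each → 4
  1 × C: 1 H
  1 × C: no H
  1 × N (charge +1): 3 H
  1 × N: no H
  Total hydrogens = 21.
Net charge +1.
Molecular formula: C18H21N2+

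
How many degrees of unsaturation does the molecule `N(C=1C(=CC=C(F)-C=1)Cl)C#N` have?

Molecular formula from the SMILES: C7H4ClFN2.
DoU = (2C + 2 + N − H − X)/2 = (2·7 + 2 + 2 − 4 − 2)/2 = 12/2 = 6.
(Structurally: 1 ring(s) + 5 π bond(s) = 6.)

6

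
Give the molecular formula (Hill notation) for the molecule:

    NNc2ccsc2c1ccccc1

C10H10N2S

Heavy atoms from the SMILES: 10 C, 2 N, 1 S.
Implicit hydrogens by atom environment:
  7 × C (aromatic): 1 H each → 7
  3 × C (aromatic): no H
  1 × N: 2 H
  1 × N: 1 H
  1 × S (aromatic): no H
  Total hydrogens = 10.
Molecular formula: C10H10N2S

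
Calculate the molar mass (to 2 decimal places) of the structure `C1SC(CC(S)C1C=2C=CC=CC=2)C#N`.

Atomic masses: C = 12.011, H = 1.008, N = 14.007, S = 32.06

Molecular formula: C12H13NS2.
M = 12×12.011 + 13×1.008 + 1×14.007 + 2×32.06 = 235.36 g/mol.

235.36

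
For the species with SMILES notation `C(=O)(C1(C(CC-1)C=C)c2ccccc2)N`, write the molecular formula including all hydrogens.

Heavy atoms from the SMILES: 13 C, 1 N, 1 O.
Implicit hydrogens by atom environment:
  5 × C (aromatic): 1 H each → 5
  3 × C: 2 H each → 6
  2 × C: 1 H each → 2
  2 × C: no H
  1 × C (aromatic): no H
  1 × N: 2 H
  1 × O: no H
  Total hydrogens = 15.
Molecular formula: C13H15NO

C13H15NO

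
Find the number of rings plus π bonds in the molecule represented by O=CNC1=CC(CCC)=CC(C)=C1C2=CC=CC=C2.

9

Molecular formula from the SMILES: C17H19NO.
DoU = (2C + 2 + N − H − X)/2 = (2·17 + 2 + 1 − 19 − 0)/2 = 18/2 = 9.
(Structurally: 2 ring(s) + 7 π bond(s) = 9.)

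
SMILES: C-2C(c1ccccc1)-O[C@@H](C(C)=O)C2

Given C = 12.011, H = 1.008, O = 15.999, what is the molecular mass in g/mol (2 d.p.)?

Molecular formula: C12H14O2.
M = 12×12.011 + 14×1.008 + 2×15.999 = 190.24 g/mol.

190.24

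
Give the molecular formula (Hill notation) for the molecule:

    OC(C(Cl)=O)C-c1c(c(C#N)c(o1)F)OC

C9H7ClFNO4

Heavy atoms from the SMILES: 9 C, 1 Cl, 1 F, 1 N, 4 O.
Implicit hydrogens by atom environment:
  4 × C (aromatic): no H
  2 × C: no H
  2 × O: no H
  1 × C: 3 H
  1 × C: 2 H
  1 × C: 1 H
  1 × Cl: no H
  1 × F: no H
  1 × N: no H
  1 × O: 1 H
  1 × O (aromatic): no H
  Total hydrogens = 7.
Molecular formula: C9H7ClFNO4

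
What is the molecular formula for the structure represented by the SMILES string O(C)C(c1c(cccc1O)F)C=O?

Heavy atoms from the SMILES: 9 C, 1 F, 3 O.
Implicit hydrogens by atom environment:
  3 × C (aromatic): 1 H each → 3
  3 × C (aromatic): no H
  2 × C: 1 H each → 2
  2 × O: no H
  1 × C: 3 H
  1 × F: no H
  1 × O: 1 H
  Total hydrogens = 9.
Molecular formula: C9H9FO3

C9H9FO3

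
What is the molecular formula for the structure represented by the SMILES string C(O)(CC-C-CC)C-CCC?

Heavy atoms from the SMILES: 10 C, 1 O.
Implicit hydrogens by atom environment:
  7 × C: 2 H each → 14
  2 × C: 3 H each → 6
  1 × C: 1 H
  1 × O: 1 H
  Total hydrogens = 22.
Molecular formula: C10H22O

C10H22O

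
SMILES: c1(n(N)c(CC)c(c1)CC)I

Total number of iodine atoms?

The symbol for iodine appears 1 time in the SMILES.

1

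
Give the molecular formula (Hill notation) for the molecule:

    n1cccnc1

Heavy atoms from the SMILES: 4 C, 2 N.
Implicit hydrogens by atom environment:
  4 × C (aromatic): 1 H each → 4
  2 × N (aromatic): no H
  Total hydrogens = 4.
Molecular formula: C4H4N2

C4H4N2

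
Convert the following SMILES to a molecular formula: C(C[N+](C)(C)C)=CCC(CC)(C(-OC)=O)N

Heavy atoms from the SMILES: 12 C, 2 N, 2 O.
Implicit hydrogens by atom environment:
  5 × C: 3 H each → 15
  3 × C: 2 H each → 6
  2 × C: 1 H each → 2
  2 × C: no H
  2 × O: no H
  1 × N: 2 H
  1 × N (charge +1): no H
  Total hydrogens = 25.
Net charge +1.
Molecular formula: C12H25N2O2+

C12H25N2O2+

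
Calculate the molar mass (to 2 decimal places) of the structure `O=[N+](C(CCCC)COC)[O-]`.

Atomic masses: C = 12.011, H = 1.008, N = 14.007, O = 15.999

Molecular formula: C7H15NO3.
M = 7×12.011 + 15×1.008 + 1×14.007 + 3×15.999 = 161.20 g/mol.

161.20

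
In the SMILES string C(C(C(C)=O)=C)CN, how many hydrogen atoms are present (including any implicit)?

11

Hydrogens are implicit in SMILES; fill each atom to its normal valence:
  3 × C: 2 H each → 6
  2 × C: no H
  1 × C: 3 H
  1 × N: 2 H
  1 × O: no H
  Total hydrogens = 11.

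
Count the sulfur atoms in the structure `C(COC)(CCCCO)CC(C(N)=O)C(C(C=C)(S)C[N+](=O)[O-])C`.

1

The symbol for sulfur appears 1 time in the SMILES.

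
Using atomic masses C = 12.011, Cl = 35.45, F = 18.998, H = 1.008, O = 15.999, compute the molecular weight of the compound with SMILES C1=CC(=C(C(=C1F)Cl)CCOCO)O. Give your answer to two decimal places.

220.62

Molecular formula: C9H10ClFO3.
M = 9×12.011 + 1×35.45 + 1×18.998 + 10×1.008 + 3×15.999 = 220.62 g/mol.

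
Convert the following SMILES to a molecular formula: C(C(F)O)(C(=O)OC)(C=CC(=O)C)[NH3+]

Heavy atoms from the SMILES: 8 C, 1 F, 1 N, 4 O.
Implicit hydrogens by atom environment:
  3 × C: 1 H each → 3
  3 × C: no H
  3 × O: no H
  2 × C: 3 H each → 6
  1 × F: no H
  1 × N (charge +1): 3 H
  1 × O: 1 H
  Total hydrogens = 13.
Net charge +1.
Molecular formula: C8H13FNO4+

C8H13FNO4+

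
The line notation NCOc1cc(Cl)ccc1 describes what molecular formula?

Heavy atoms from the SMILES: 7 C, 1 Cl, 1 N, 1 O.
Implicit hydrogens by atom environment:
  4 × C (aromatic): 1 H each → 4
  2 × C (aromatic): no H
  1 × C: 2 H
  1 × Cl: no H
  1 × N: 2 H
  1 × O: no H
  Total hydrogens = 8.
Molecular formula: C7H8ClNO

C7H8ClNO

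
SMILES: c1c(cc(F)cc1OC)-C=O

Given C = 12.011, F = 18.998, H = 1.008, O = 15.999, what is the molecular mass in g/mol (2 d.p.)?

Molecular formula: C8H7FO2.
M = 8×12.011 + 1×18.998 + 7×1.008 + 2×15.999 = 154.14 g/mol.

154.14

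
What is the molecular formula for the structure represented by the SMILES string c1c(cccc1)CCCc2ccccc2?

Heavy atoms from the SMILES: 15 C.
Implicit hydrogens by atom environment:
  10 × C (aromatic): 1 H each → 10
  3 × C: 2 H each → 6
  2 × C (aromatic): no H
  Total hydrogens = 16.
Molecular formula: C15H16

C15H16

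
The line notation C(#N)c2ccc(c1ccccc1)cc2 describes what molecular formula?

C13H9N

Heavy atoms from the SMILES: 13 C, 1 N.
Implicit hydrogens by atom environment:
  9 × C (aromatic): 1 H each → 9
  3 × C (aromatic): no H
  1 × C: no H
  1 × N: no H
  Total hydrogens = 9.
Molecular formula: C13H9N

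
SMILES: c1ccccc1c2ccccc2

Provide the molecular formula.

C12H10

Heavy atoms from the SMILES: 12 C.
Implicit hydrogens by atom environment:
  10 × C (aromatic): 1 H each → 10
  2 × C (aromatic): no H
  Total hydrogens = 10.
Molecular formula: C12H10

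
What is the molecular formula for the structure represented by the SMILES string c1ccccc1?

C6H6

Heavy atoms from the SMILES: 6 C.
Implicit hydrogens by atom environment:
  6 × C (aromatic): 1 H each → 6
  Total hydrogens = 6.
Molecular formula: C6H6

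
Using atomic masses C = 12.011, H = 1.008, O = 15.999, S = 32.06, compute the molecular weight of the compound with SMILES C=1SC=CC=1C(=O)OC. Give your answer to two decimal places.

142.17

Molecular formula: C6H6O2S.
M = 6×12.011 + 6×1.008 + 2×15.999 + 1×32.06 = 142.17 g/mol.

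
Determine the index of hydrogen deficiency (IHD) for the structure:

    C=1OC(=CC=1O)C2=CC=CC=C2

Molecular formula from the SMILES: C10H8O2.
DoU = (2C + 2 + N − H − X)/2 = (2·10 + 2 + 0 − 8 − 0)/2 = 14/2 = 7.
(Structurally: 2 ring(s) + 5 π bond(s) = 7.)

7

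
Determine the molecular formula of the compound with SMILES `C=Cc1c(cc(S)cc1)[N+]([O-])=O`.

C8H7NO2S

Heavy atoms from the SMILES: 8 C, 1 N, 2 O, 1 S.
Implicit hydrogens by atom environment:
  3 × C (aromatic): 1 H each → 3
  3 × C (aromatic): no H
  1 × C: 2 H
  1 × C: 1 H
  1 × N (charge +1): no H
  1 × O: no H
  1 × O (charge -1): no H
  1 × S: 1 H
  Total hydrogens = 7.
Molecular formula: C8H7NO2S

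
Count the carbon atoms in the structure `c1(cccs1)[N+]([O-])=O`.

The symbol for carbon appears 4 times in the SMILES. Lowercase c denotes aromatic carbon and counts toward C.

4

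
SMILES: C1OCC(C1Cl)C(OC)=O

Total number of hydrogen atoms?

9

Hydrogens are implicit in SMILES; fill each atom to its normal valence:
  3 × O: no H
  2 × C: 2 H each → 4
  2 × C: 1 H each → 2
  1 × C: 3 H
  1 × C: no H
  1 × Cl: no H
  Total hydrogens = 9.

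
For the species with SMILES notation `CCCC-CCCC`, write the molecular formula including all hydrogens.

C8H18

Heavy atoms from the SMILES: 8 C.
Implicit hydrogens by atom environment:
  6 × C: 2 H each → 12
  2 × C: 3 H each → 6
  Total hydrogens = 18.
Molecular formula: C8H18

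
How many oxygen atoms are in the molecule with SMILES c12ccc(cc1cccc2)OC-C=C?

The symbol for oxygen appears 1 time in the SMILES.

1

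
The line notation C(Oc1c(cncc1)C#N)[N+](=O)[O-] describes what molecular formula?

C7H5N3O3

Heavy atoms from the SMILES: 7 C, 3 N, 3 O.
Implicit hydrogens by atom environment:
  3 × C (aromatic): 1 H each → 3
  2 × C (aromatic): no H
  2 × O: no H
  1 × C: 2 H
  1 × C: no H
  1 × N (aromatic): no H
  1 × N: no H
  1 × N (charge +1): no H
  1 × O (charge -1): no H
  Total hydrogens = 5.
Molecular formula: C7H5N3O3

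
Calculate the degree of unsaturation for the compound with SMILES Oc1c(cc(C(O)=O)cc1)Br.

5

Molecular formula from the SMILES: C7H5BrO3.
DoU = (2C + 2 + N − H − X)/2 = (2·7 + 2 + 0 − 5 − 1)/2 = 10/2 = 5.
(Structurally: 1 ring(s) + 4 π bond(s) = 5.)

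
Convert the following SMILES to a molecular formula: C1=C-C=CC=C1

C6H6

Heavy atoms from the SMILES: 6 C.
Implicit hydrogens by atom environment:
  6 × C (aromatic): 1 H each → 6
  Total hydrogens = 6.
Molecular formula: C6H6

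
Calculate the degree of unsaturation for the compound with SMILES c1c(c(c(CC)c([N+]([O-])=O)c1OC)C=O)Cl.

6

Molecular formula from the SMILES: C10H10ClNO4.
DoU = (2C + 2 + N − H − X)/2 = (2·10 + 2 + 1 − 10 − 1)/2 = 12/2 = 6.
(Structurally: 1 ring(s) + 5 π bond(s) = 6.)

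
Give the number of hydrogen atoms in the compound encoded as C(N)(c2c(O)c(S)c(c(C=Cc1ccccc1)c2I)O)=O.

12

Hydrogens are implicit in SMILES; fill each atom to its normal valence:
  7 × C (aromatic): no H
  5 × C (aromatic): 1 H each → 5
  2 × C: 1 H each → 2
  2 × O: 1 H each → 2
  1 × C: no H
  1 × I: no H
  1 × N: 2 H
  1 × O: no H
  1 × S: 1 H
  Total hydrogens = 12.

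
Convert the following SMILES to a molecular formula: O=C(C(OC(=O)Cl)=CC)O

Heavy atoms from the SMILES: 5 C, 1 Cl, 4 O.
Implicit hydrogens by atom environment:
  3 × C: no H
  3 × O: no H
  1 × C: 3 H
  1 × C: 1 H
  1 × Cl: no H
  1 × O: 1 H
  Total hydrogens = 5.
Molecular formula: C5H5ClO4

C5H5ClO4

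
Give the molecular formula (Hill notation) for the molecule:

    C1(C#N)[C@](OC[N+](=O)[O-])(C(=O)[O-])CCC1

C8H9N2O5-

Heavy atoms from the SMILES: 8 C, 2 N, 5 O.
Implicit hydrogens by atom environment:
  4 × C: 2 H each → 8
  3 × C: no H
  3 × O: no H
  2 × O (charge -1): no H
  1 × C: 1 H
  1 × N: no H
  1 × N (charge +1): no H
  Total hydrogens = 9.
Net charge -1.
Molecular formula: C8H9N2O5-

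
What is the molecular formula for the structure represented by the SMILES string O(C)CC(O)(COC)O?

C5H12O4

Heavy atoms from the SMILES: 5 C, 4 O.
Implicit hydrogens by atom environment:
  2 × C: 3 H each → 6
  2 × C: 2 H each → 4
  2 × O: 1 H each → 2
  2 × O: no H
  1 × C: no H
  Total hydrogens = 12.
Molecular formula: C5H12O4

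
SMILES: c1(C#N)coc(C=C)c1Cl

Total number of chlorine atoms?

The symbol for chlorine appears 1 time in the SMILES.

1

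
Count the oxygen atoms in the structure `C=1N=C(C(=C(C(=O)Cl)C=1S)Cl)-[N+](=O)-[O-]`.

The symbol for oxygen appears 3 times in the SMILES.

3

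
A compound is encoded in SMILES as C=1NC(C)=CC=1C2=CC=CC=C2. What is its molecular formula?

Heavy atoms from the SMILES: 11 C, 1 N.
Implicit hydrogens by atom environment:
  7 × C (aromatic): 1 H each → 7
  3 × C (aromatic): no H
  1 × C: 3 H
  1 × N (aromatic): 1 H
  Total hydrogens = 11.
Molecular formula: C11H11N

C11H11N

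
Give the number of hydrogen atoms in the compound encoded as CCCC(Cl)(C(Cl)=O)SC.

10

Hydrogens are implicit in SMILES; fill each atom to its normal valence:
  2 × C: 3 H each → 6
  2 × C: 2 H each → 4
  2 × C: no H
  2 × Cl: no H
  1 × O: no H
  1 × S: no H
  Total hydrogens = 10.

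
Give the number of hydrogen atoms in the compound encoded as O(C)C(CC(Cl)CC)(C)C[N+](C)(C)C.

Hydrogens are implicit in SMILES; fill each atom to its normal valence:
  6 × C: 3 H each → 18
  3 × C: 2 H each → 6
  1 × C: 1 H
  1 × C: no H
  1 × Cl: no H
  1 × N (charge +1): no H
  1 × O: no H
  Total hydrogens = 25.

25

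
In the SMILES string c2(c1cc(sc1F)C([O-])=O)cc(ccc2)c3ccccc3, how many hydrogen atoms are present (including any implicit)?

Hydrogens are implicit in SMILES; fill each atom to its normal valence:
  10 × C (aromatic): 1 H each → 10
  6 × C (aromatic): no H
  1 × C: no H
  1 × F: no H
  1 × O: no H
  1 × O (charge -1): no H
  1 × S (aromatic): no H
  Total hydrogens = 10.

10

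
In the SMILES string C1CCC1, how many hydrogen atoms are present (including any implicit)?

Hydrogens are implicit in SMILES; fill each atom to its normal valence:
  4 × C: 2 H each → 8
  Total hydrogens = 8.

8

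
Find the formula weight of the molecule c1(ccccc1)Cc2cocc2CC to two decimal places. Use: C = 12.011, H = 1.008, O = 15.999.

186.25

Molecular formula: C13H14O.
M = 13×12.011 + 14×1.008 + 1×15.999 = 186.25 g/mol.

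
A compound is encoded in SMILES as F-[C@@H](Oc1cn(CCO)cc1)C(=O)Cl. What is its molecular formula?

Heavy atoms from the SMILES: 8 C, 1 Cl, 1 F, 1 N, 3 O.
Implicit hydrogens by atom environment:
  3 × C (aromatic): 1 H each → 3
  2 × C: 2 H each → 4
  2 × O: no H
  1 × C: 1 H
  1 × C (aromatic): no H
  1 × C: no H
  1 × Cl: no H
  1 × F: no H
  1 × N (aromatic): no H
  1 × O: 1 H
  Total hydrogens = 9.
Molecular formula: C8H9ClFNO3

C8H9ClFNO3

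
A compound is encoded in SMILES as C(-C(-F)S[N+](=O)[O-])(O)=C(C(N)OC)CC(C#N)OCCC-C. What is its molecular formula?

C12H20FN3O5S

Heavy atoms from the SMILES: 12 C, 1 F, 3 N, 5 O, 1 S.
Implicit hydrogens by atom environment:
  4 × C: 2 H each → 8
  3 × C: 1 H each → 3
  3 × C: no H
  3 × O: no H
  2 × C: 3 H each → 6
  1 × F: no H
  1 × N: 2 H
  1 × N: no H
  1 × N (charge +1): no H
  1 × O: 1 H
  1 × O (charge -1): no H
  1 × S: no H
  Total hydrogens = 20.
Molecular formula: C12H20FN3O5S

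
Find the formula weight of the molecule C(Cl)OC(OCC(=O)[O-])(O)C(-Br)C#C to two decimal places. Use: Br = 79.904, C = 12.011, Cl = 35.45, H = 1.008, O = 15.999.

286.48

Molecular formula: C7H7BrClO5-.
M = 1×79.904 + 7×12.011 + 1×35.45 + 7×1.008 + 5×15.999 = 286.48 g/mol.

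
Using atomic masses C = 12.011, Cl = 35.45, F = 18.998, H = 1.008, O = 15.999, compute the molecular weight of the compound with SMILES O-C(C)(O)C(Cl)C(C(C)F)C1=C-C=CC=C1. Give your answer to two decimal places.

246.71

Molecular formula: C12H16ClFO2.
M = 12×12.011 + 1×35.45 + 1×18.998 + 16×1.008 + 2×15.999 = 246.71 g/mol.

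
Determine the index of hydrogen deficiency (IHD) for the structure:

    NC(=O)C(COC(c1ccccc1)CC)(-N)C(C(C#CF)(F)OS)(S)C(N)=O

Molecular formula from the SMILES: C17H21F2N3O4S2.
DoU = (2C + 2 + N − H − X)/2 = (2·17 + 2 + 3 − 21 − 2)/2 = 16/2 = 8.
(Structurally: 1 ring(s) + 7 π bond(s) = 8.)

8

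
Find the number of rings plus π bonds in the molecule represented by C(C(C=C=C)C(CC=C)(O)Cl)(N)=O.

4

Molecular formula from the SMILES: C9H12ClNO2.
DoU = (2C + 2 + N − H − X)/2 = (2·9 + 2 + 1 − 12 − 1)/2 = 8/2 = 4.
(Structurally: 0 ring(s) + 4 π bond(s) = 4.)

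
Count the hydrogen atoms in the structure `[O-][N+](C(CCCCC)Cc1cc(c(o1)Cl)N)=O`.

Hydrogens are implicit in SMILES; fill each atom to its normal valence:
  5 × C: 2 H each → 10
  3 × C (aromatic): no H
  1 × C: 3 H
  1 × C (aromatic): 1 H
  1 × C: 1 H
  1 × Cl: no H
  1 × N: 2 H
  1 × N (charge +1): no H
  1 × O (aromatic): no H
  1 × O: no H
  1 × O (charge -1): no H
  Total hydrogens = 17.

17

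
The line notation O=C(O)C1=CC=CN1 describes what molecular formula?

C5H5NO2

Heavy atoms from the SMILES: 5 C, 1 N, 2 O.
Implicit hydrogens by atom environment:
  3 × C (aromatic): 1 H each → 3
  1 × C (aromatic): no H
  1 × C: no H
  1 × N (aromatic): 1 H
  1 × O: 1 H
  1 × O: no H
  Total hydrogens = 5.
Molecular formula: C5H5NO2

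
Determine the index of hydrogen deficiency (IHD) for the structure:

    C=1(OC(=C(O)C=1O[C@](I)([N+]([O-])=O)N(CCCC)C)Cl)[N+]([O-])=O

5

Molecular formula from the SMILES: C10H13ClIN3O7.
DoU = (2C + 2 + N − H − X)/2 = (2·10 + 2 + 3 − 13 − 2)/2 = 10/2 = 5.
(Structurally: 1 ring(s) + 4 π bond(s) = 5.)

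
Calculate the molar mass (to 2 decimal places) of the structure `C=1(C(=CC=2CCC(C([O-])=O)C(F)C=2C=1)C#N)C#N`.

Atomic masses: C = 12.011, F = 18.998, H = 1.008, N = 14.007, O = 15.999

243.22

Molecular formula: C13H8FN2O2-.
M = 13×12.011 + 1×18.998 + 8×1.008 + 2×14.007 + 2×15.999 = 243.22 g/mol.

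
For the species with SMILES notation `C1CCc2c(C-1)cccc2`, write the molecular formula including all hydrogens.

C10H12

Heavy atoms from the SMILES: 10 C.
Implicit hydrogens by atom environment:
  4 × C: 2 H each → 8
  4 × C (aromatic): 1 H each → 4
  2 × C (aromatic): no H
  Total hydrogens = 12.
Molecular formula: C10H12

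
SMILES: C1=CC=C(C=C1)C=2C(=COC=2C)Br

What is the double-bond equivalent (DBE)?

Molecular formula from the SMILES: C11H9BrO.
DoU = (2C + 2 + N − H − X)/2 = (2·11 + 2 + 0 − 9 − 1)/2 = 14/2 = 7.
(Structurally: 2 ring(s) + 5 π bond(s) = 7.)

7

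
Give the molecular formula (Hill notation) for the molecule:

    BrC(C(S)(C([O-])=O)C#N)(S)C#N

Heavy atoms from the SMILES: 1 Br, 5 C, 2 N, 2 O, 2 S.
Implicit hydrogens by atom environment:
  5 × C: no H
  2 × N: no H
  2 × S: 1 H each → 2
  1 × Br: no H
  1 × O: no H
  1 × O (charge -1): no H
  Total hydrogens = 2.
Net charge -1.
Molecular formula: C5H2BrN2O2S2-

C5H2BrN2O2S2-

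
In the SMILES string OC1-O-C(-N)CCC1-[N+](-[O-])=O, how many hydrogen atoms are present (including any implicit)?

10

Hydrogens are implicit in SMILES; fill each atom to its normal valence:
  3 × C: 1 H each → 3
  2 × C: 2 H each → 4
  2 × O: no H
  1 × N: 2 H
  1 × N (charge +1): no H
  1 × O: 1 H
  1 × O (charge -1): no H
  Total hydrogens = 10.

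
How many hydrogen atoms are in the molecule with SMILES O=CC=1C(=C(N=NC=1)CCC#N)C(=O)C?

9

Hydrogens are implicit in SMILES; fill each atom to its normal valence:
  3 × C (aromatic): no H
  2 × C: 2 H each → 4
  2 × C: no H
  2 × N (aromatic): no H
  2 × O: no H
  1 × C: 3 H
  1 × C (aromatic): 1 H
  1 × C: 1 H
  1 × N: no H
  Total hydrogens = 9.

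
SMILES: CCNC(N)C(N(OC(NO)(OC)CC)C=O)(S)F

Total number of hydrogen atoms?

21

Hydrogens are implicit in SMILES; fill each atom to its normal valence:
  3 × C: 3 H each → 9
  3 × O: no H
  2 × C: 2 H each → 4
  2 × C: 1 H each → 2
  2 × C: no H
  2 × N: 1 H each → 2
  1 × F: no H
  1 × N: 2 H
  1 × N: no H
  1 × O: 1 H
  1 × S: 1 H
  Total hydrogens = 21.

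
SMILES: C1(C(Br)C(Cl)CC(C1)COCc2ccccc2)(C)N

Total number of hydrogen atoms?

Hydrogens are implicit in SMILES; fill each atom to its normal valence:
  5 × C (aromatic): 1 H each → 5
  4 × C: 2 H each → 8
  3 × C: 1 H each → 3
  1 × Br: no H
  1 × C: 3 H
  1 × C: no H
  1 × C (aromatic): no H
  1 × Cl: no H
  1 × N: 2 H
  1 × O: no H
  Total hydrogens = 21.

21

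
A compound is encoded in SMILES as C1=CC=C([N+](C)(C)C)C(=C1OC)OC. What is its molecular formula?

C11H18NO2+

Heavy atoms from the SMILES: 11 C, 1 N, 2 O.
Implicit hydrogens by atom environment:
  5 × C: 3 H each → 15
  3 × C (aromatic): 1 H each → 3
  3 × C (aromatic): no H
  2 × O: no H
  1 × N (charge +1): no H
  Total hydrogens = 18.
Net charge +1.
Molecular formula: C11H18NO2+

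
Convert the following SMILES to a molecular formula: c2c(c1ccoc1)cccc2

Heavy atoms from the SMILES: 10 C, 1 O.
Implicit hydrogens by atom environment:
  8 × C (aromatic): 1 H each → 8
  2 × C (aromatic): no H
  1 × O (aromatic): no H
  Total hydrogens = 8.
Molecular formula: C10H8O

C10H8O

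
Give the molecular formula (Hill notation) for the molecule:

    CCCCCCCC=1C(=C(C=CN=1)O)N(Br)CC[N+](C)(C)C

C17H31BrN3O+

Heavy atoms from the SMILES: 1 Br, 17 C, 3 N, 1 O.
Implicit hydrogens by atom environment:
  8 × C: 2 H each → 16
  4 × C: 3 H each → 12
  3 × C (aromatic): no H
  2 × C (aromatic): 1 H each → 2
  1 × Br: no H
  1 × N (aromatic): no H
  1 × N: no H
  1 × N (charge +1): no H
  1 × O: 1 H
  Total hydrogens = 31.
Net charge +1.
Molecular formula: C17H31BrN3O+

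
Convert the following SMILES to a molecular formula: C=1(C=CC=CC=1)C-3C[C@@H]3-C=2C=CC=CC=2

Heavy atoms from the SMILES: 15 C.
Implicit hydrogens by atom environment:
  10 × C (aromatic): 1 H each → 10
  2 × C: 1 H each → 2
  2 × C (aromatic): no H
  1 × C: 2 H
  Total hydrogens = 14.
Molecular formula: C15H14

C15H14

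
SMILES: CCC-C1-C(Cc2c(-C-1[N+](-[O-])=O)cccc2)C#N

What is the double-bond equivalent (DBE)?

8

Molecular formula from the SMILES: C14H16N2O2.
DoU = (2C + 2 + N − H − X)/2 = (2·14 + 2 + 2 − 16 − 0)/2 = 16/2 = 8.
(Structurally: 2 ring(s) + 6 π bond(s) = 8.)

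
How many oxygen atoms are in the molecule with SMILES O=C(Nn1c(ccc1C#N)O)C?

The symbol for oxygen appears 2 times in the SMILES.

2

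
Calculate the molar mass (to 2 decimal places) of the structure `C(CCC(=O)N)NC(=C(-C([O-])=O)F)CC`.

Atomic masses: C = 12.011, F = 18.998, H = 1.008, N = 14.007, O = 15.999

217.22

Molecular formula: C9H14FN2O3-.
M = 9×12.011 + 1×18.998 + 14×1.008 + 2×14.007 + 3×15.999 = 217.22 g/mol.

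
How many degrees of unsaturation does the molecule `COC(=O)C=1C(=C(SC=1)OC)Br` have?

4

Molecular formula from the SMILES: C7H7BrO3S.
DoU = (2C + 2 + N − H − X)/2 = (2·7 + 2 + 0 − 7 − 1)/2 = 8/2 = 4.
(Structurally: 1 ring(s) + 3 π bond(s) = 4.)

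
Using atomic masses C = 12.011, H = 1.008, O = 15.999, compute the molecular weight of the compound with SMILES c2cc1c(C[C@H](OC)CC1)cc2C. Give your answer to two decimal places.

Molecular formula: C12H16O.
M = 12×12.011 + 16×1.008 + 1×15.999 = 176.26 g/mol.

176.26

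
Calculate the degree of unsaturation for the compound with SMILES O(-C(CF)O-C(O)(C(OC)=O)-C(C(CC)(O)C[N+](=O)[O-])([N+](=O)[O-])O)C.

3

Molecular formula from the SMILES: C11H19FN2O11.
DoU = (2C + 2 + N − H − X)/2 = (2·11 + 2 + 2 − 19 − 1)/2 = 6/2 = 3.
(Structurally: 0 ring(s) + 3 π bond(s) = 3.)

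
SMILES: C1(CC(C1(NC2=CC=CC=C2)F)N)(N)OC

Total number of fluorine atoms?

1

The symbol for fluorine appears 1 time in the SMILES.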